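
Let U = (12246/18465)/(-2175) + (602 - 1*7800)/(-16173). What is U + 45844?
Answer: 3308593159842688/72169990875 ≈ 45844.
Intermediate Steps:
U = 32098169188/72169990875 (U = (12246*(1/18465))*(-1/2175) + (602 - 7800)*(-1/16173) = (4082/6155)*(-1/2175) - 7198*(-1/16173) = -4082/13387125 + 7198/16173 = 32098169188/72169990875 ≈ 0.44476)
U + 45844 = 32098169188/72169990875 + 45844 = 3308593159842688/72169990875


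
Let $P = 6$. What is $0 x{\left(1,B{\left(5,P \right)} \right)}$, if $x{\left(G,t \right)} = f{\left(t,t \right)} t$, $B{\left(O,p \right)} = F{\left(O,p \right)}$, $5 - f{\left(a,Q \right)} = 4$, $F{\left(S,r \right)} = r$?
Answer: $0$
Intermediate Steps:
$f{\left(a,Q \right)} = 1$ ($f{\left(a,Q \right)} = 5 - 4 = 1$)
$B{\left(O,p \right)} = p$
$x{\left(G,t \right)} = t$ ($x{\left(G,t \right)} = 1 t = t$)
$0 x{\left(1,B{\left(5,P \right)} \right)} = 0 \cdot 6 = 0$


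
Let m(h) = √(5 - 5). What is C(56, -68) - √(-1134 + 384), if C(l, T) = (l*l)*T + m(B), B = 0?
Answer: -213248 - 5*I*√30 ≈ -2.1325e+5 - 27.386*I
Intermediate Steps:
m(h) = 0 (m(h) = √0 = 0)
C(l, T) = T*l² (C(l, T) = (l*l)*T + 0 = l²*T + 0 = T*l² + 0 = T*l²)
C(56, -68) - √(-1134 + 384) = -68*56² - √(-1134 + 384) = -68*3136 - √(-750) = -213248 - 5*I*√30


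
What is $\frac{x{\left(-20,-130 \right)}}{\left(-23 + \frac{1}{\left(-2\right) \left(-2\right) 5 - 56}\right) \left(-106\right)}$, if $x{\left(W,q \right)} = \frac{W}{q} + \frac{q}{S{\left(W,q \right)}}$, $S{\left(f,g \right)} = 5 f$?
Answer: $\frac{1701}{2855905} \approx 0.00059561$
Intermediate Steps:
$x{\left(W,q \right)} = \frac{W}{q} + \frac{q}{5 W}$
$\frac{x{\left(-20,-130 \right)}}{\left(-23 + \frac{1}{\left(-2\right) \left(-2\right) 5 - 56}\right) \left(-106\right)} = \frac{- \frac{20}{-130} + \frac{1}{5} \left(-130\right) \frac{1}{-20}}{\left(-23 + \frac{1}{\left(-2\right) \left(-2\right) 5 - 56}\right) \left(-106\right)} = \frac{\left(-20\right) \left(- \frac{1}{130}\right) + \frac{1}{5} \left(-130\right) \left(- \frac{1}{20}\right)}{\left(-23 + \frac{1}{4 \cdot 5 - 56}\right) \left(-106\right)} = \frac{\frac{2}{13} + \frac{13}{10}}{\left(-23 + \frac{1}{20 - 56}\right) \left(-106\right)} = \frac{189}{130 \left(-23 + \frac{1}{-36}\right) \left(-106\right)} = \frac{189}{130 \left(-23 - \frac{1}{36}\right) \left(-106\right)} = \frac{189}{130 \left(\left(- \frac{829}{36}\right) \left(-106\right)\right)} = \frac{189}{130 \cdot \frac{43937}{18}} = \frac{189}{130} \cdot \frac{18}{43937} = \frac{1701}{2855905}$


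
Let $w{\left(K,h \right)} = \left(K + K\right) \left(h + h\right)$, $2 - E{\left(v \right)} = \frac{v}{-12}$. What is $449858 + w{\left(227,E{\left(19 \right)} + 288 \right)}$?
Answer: $\frac{2143847}{3} \approx 7.1462 \cdot 10^{5}$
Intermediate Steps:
$E{\left(v \right)} = 2 + \frac{v}{12}$ ($E{\left(v \right)} = 2 - \frac{v}{-12} = 2 - v \left(- \frac{1}{12}\right) = 2 - - \frac{v}{12} = 2 + \frac{v}{12}$)
$w{\left(K,h \right)} = 4 K h$ ($w{\left(K,h \right)} = 2 K 2 h = 4 K h$)
$449858 + w{\left(227,E{\left(19 \right)} + 288 \right)} = 449858 + 4 \cdot 227 \left(\left(2 + \frac{1}{12} \cdot 19\right) + 288\right) = 449858 + 4 \cdot 227 \left(\left(2 + \frac{19}{12}\right) + 288\right) = 449858 + 4 \cdot 227 \left(\frac{43}{12} + 288\right) = 449858 + 4 \cdot 227 \cdot \frac{3499}{12} = 449858 + \frac{794273}{3} = \frac{2143847}{3}$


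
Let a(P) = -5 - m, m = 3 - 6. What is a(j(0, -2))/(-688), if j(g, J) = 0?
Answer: 1/344 ≈ 0.0029070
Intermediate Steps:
m = -3
a(P) = -2 (a(P) = -5 - 1*(-3) = -5 + 3 = -2)
a(j(0, -2))/(-688) = -2/(-688) = -2*(-1/688) = 1/344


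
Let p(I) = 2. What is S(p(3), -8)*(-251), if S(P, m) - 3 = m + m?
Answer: 3263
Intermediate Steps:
S(P, m) = 3 + 2*m (S(P, m) = 3 + (m + m) = 3 + 2*m)
S(p(3), -8)*(-251) = (3 + 2*(-8))*(-251) = (3 - 16)*(-251) = -13*(-251) = 3263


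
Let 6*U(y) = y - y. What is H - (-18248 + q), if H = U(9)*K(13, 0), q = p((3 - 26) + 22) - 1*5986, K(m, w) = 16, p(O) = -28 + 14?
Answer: 24248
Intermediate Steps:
p(O) = -14
U(y) = 0 (U(y) = (y - y)/6 = (⅙)*0 = 0)
q = -6000 (q = -14 - 1*5986 = -14 - 5986 = -6000)
H = 0 (H = 0*16 = 0)
H - (-18248 + q) = 0 - (-18248 - 6000) = 0 - 1*(-24248) = 0 + 24248 = 24248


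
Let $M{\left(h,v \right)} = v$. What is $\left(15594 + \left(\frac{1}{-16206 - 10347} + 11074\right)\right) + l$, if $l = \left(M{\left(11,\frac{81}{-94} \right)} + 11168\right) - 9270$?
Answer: $\frac{71298070925}{2495982} \approx 28565.0$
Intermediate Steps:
$l = \frac{178331}{94}$ ($l = \left(\frac{81}{-94} + 11168\right) - 9270 = \left(81 \left(- \frac{1}{94}\right) + 11168\right) - 9270 = \left(- \frac{81}{94} + 11168\right) - 9270 = \frac{1049711}{94} - 9270 = \frac{178331}{94} \approx 1897.1$)
$\left(15594 + \left(\frac{1}{-16206 - 10347} + 11074\right)\right) + l = \left(15594 + \left(\frac{1}{-16206 - 10347} + 11074\right)\right) + \frac{178331}{94} = \left(15594 + \left(\frac{1}{-26553} + 11074\right)\right) + \frac{178331}{94} = \left(15594 + \left(- \frac{1}{26553} + 11074\right)\right) + \frac{178331}{94} = \left(15594 + \frac{294047921}{26553}\right) + \frac{178331}{94} = \frac{708115403}{26553} + \frac{178331}{94} = \frac{71298070925}{2495982}$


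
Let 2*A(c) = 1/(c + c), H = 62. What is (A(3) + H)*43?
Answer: 32035/12 ≈ 2669.6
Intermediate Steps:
A(c) = 1/(4*c) (A(c) = 1/(2*(c + c)) = 1/(2*((2*c))) = (1/(2*c))/2 = 1/(4*c))
(A(3) + H)*43 = ((¼)/3 + 62)*43 = ((¼)*(⅓) + 62)*43 = (1/12 + 62)*43 = (745/12)*43 = 32035/12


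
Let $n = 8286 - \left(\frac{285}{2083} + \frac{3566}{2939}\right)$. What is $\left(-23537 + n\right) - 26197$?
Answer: $- \frac{253750310369}{6121937} \approx -41449.0$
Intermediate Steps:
$n = \frac{50718104389}{6121937}$ ($n = 8286 - \frac{8265593}{6121937} = \frac{50718104389}{6121937} \approx 8284.7$)
$\left(-23537 + n\right) - 26197 = \left(-23537 + \frac{50718104389}{6121937}\right) - 26197 = - \frac{93373926780}{6121937} - 26197 = - \frac{253750310369}{6121937}$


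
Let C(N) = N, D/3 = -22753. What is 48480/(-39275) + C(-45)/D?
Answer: -220495263/178724815 ≈ -1.2337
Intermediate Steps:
D = -68259 (D = 3*(-22753) = -68259)
48480/(-39275) + C(-45)/D = 48480/(-39275) - 45/(-68259) = 48480*(-1/39275) - 45*(-1/68259) = -9696/7855 + 15/22753 = -220495263/178724815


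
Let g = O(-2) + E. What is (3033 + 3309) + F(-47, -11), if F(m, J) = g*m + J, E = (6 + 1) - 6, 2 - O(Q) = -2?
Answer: 6096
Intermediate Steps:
O(Q) = 4 (O(Q) = 2 - 1*(-2) = 2 + 2 = 4)
E = 1 (E = 7 - 6 = 1)
g = 5 (g = 4 + 1 = 5)
F(m, J) = J + 5*m (F(m, J) = 5*m + J = J + 5*m)
(3033 + 3309) + F(-47, -11) = (3033 + 3309) + (-11 + 5*(-47)) = 6342 + (-11 - 235) = 6342 - 246 = 6096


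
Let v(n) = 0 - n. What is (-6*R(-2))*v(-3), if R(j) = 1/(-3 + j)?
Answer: 18/5 ≈ 3.6000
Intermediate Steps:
v(n) = -n
(-6*R(-2))*v(-3) = (-6/(-3 - 2))*(-1*(-3)) = -6/(-5)*3 = -6*(-⅕)*3 = (6/5)*3 = 18/5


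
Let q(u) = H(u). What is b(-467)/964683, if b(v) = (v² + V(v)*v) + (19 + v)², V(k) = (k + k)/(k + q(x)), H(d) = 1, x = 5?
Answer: 32453560/74923713 ≈ 0.43315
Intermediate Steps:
q(u) = 1
V(k) = 2*k/(1 + k) (V(k) = (k + k)/(k + 1) = (2*k)/(1 + k) = 2*k/(1 + k))
b(v) = v² + (19 + v)² + 2*v²/(1 + v) (b(v) = (v² + (2*v/(1 + v))*v) + (19 + v)² = (v² + 2*v²/(1 + v)) + (19 + v)² = v² + (19 + v)² + 2*v²/(1 + v))
b(-467)/964683 = ((361 + 2*(-467)³ + 42*(-467)² + 399*(-467))/(1 - 467))/964683 = ((361 + 2*(-101847563) + 42*218089 - 186333)/(-466))*(1/964683) = -(361 - 203695126 + 9159738 - 186333)/466*(1/964683) = -1/466*(-194721360)*(1/964683) = (97360680/233)*(1/964683) = 32453560/74923713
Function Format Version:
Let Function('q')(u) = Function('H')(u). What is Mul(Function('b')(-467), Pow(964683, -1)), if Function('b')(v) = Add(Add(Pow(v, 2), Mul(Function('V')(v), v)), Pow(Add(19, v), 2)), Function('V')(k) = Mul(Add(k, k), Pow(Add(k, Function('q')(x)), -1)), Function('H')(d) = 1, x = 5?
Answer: Rational(32453560, 74923713) ≈ 0.43315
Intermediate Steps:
Function('q')(u) = 1
Function('V')(k) = Mul(2, k, Pow(Add(1, k), -1)) (Function('V')(k) = Mul(Add(k, k), Pow(Add(k, 1), -1)) = Mul(Mul(2, k), Pow(Add(1, k), -1)) = Mul(2, k, Pow(Add(1, k), -1)))
Function('b')(v) = Add(Pow(v, 2), Pow(Add(19, v), 2), Mul(2, Pow(v, 2), Pow(Add(1, v), -1))) (Function('b')(v) = Add(Add(Pow(v, 2), Mul(Mul(2, v, Pow(Add(1, v), -1)), v)), Pow(Add(19, v), 2)) = Add(Add(Pow(v, 2), Mul(2, Pow(v, 2), Pow(Add(1, v), -1))), Pow(Add(19, v), 2)) = Add(Pow(v, 2), Pow(Add(19, v), 2), Mul(2, Pow(v, 2), Pow(Add(1, v), -1))))
Mul(Function('b')(-467), Pow(964683, -1)) = Mul(Mul(Pow(Add(1, -467), -1), Add(361, Mul(2, Pow(-467, 3)), Mul(42, Pow(-467, 2)), Mul(399, -467))), Pow(964683, -1)) = Mul(Mul(Pow(-466, -1), Add(361, Mul(2, -101847563), Mul(42, 218089), -186333)), Rational(1, 964683)) = Mul(Mul(Rational(-1, 466), Add(361, -203695126, 9159738, -186333)), Rational(1, 964683)) = Mul(Mul(Rational(-1, 466), -194721360), Rational(1, 964683)) = Mul(Rational(97360680, 233), Rational(1, 964683)) = Rational(32453560, 74923713)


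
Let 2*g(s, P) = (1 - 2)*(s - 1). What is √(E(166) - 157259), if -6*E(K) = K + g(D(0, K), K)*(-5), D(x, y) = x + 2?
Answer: I*√5662335/6 ≈ 396.59*I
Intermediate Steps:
D(x, y) = 2 + x
g(s, P) = ½ - s/2 (g(s, P) = ((1 - 2)*(s - 1))/2 = (-(-1 + s))/2 = (1 - s)/2 = ½ - s/2)
E(K) = -5/12 - K/6 (E(K) = -(K + (½ - (2 + 0)/2)*(-5))/6 = -(K + (½ - ½*2)*(-5))/6 = -(K + (½ - 1)*(-5))/6 = -(K - ½*(-5))/6 = -(K + 5/2)/6 = -(5/2 + K)/6 = -5/12 - K/6)
√(E(166) - 157259) = √((-5/12 - ⅙*166) - 157259) = √((-5/12 - 83/3) - 157259) = √(-337/12 - 157259) = √(-1887445/12) = I*√5662335/6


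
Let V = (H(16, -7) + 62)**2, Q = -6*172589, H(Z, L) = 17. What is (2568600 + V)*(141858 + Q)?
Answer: -2301073605516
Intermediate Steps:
Q = -1035534
V = 6241 (V = (17 + 62)**2 = 79**2 = 6241)
(2568600 + V)*(141858 + Q) = (2568600 + 6241)*(141858 - 1035534) = 2574841*(-893676) = -2301073605516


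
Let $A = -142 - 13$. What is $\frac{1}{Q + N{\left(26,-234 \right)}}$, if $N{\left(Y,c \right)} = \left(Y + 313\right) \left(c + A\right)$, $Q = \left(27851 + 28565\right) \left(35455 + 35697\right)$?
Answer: $\frac{1}{4013979361} \approx 2.4913 \cdot 10^{-10}$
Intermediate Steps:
$A = -155$ ($A = -142 - 13 = -155$)
$Q = 4014111232$ ($Q = 56416 \cdot 71152 = 4014111232$)
$N{\left(Y,c \right)} = \left(-155 + c\right) \left(313 + Y\right)$ ($N{\left(Y,c \right)} = \left(Y + 313\right) \left(c - 155\right) = \left(313 + Y\right) \left(-155 + c\right) = \left(-155 + c\right) \left(313 + Y\right)$)
$\frac{1}{Q + N{\left(26,-234 \right)}} = \frac{1}{4014111232 + \left(-48515 - 4030 + 313 \left(-234\right) + 26 \left(-234\right)\right)} = \frac{1}{4014111232 - 131871} = \frac{1}{4013979361}$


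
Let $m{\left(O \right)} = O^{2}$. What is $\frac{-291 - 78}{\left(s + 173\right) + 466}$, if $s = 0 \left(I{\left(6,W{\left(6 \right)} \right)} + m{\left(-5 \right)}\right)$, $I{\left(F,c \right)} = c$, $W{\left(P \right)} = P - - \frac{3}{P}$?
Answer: $- \frac{41}{71} \approx -0.57747$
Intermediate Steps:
$W{\left(P \right)} = P + \frac{3}{P}$
$s = 0$ ($s = 0 \left(\left(6 + \frac{3}{6}\right) + \left(-5\right)^{2}\right) = 0 \left(\left(6 + 3 \cdot \frac{1}{6}\right) + 25\right) = 0 \left(\left(6 + \frac{1}{2}\right) + 25\right) = 0 \left(\frac{13}{2} + 25\right) = 0 \cdot \frac{63}{2} = 0$)
$\frac{-291 - 78}{\left(s + 173\right) + 466} = \frac{-291 - 78}{\left(0 + 173\right) + 466} = - \frac{369}{173 + 466} = - \frac{369}{639} = \left(-369\right) \frac{1}{639} = - \frac{41}{71}$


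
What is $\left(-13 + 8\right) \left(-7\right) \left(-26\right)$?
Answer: $-910$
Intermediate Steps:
$\left(-13 + 8\right) \left(-7\right) \left(-26\right) = \left(-5\right) \left(-7\right) \left(-26\right) = 35 \left(-26\right) = -910$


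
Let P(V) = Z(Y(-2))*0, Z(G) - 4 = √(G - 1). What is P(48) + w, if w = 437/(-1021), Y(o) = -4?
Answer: -437/1021 ≈ -0.42801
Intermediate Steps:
Z(G) = 4 + √(-1 + G) (Z(G) = 4 + √(G - 1) = 4 + √(-1 + G))
w = -437/1021 (w = 437*(-1/1021) = -437/1021 ≈ -0.42801)
P(V) = 0 (P(V) = (4 + √(-1 - 4))*0 = (4 + √(-5))*0 = (4 + I*√5)*0 = 0)
P(48) + w = 0 - 437/1021 = -437/1021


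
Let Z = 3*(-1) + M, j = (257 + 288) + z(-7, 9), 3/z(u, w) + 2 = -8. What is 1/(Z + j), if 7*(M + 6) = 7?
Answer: 10/5367 ≈ 0.0018632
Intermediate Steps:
M = -5 (M = -6 + (1/7)*7 = -6 + 1 = -5)
z(u, w) = -3/10 (z(u, w) = 3/(-2 - 8) = 3/(-10) = 3*(-1/10) = -3/10)
j = 5447/10 (j = (257 + 288) - 3/10 = 545 - 3/10 = 5447/10 ≈ 544.70)
Z = -8 (Z = 3*(-1) - 5 = -3 - 5 = -8)
1/(Z + j) = 1/(-8 + 5447/10) = 1/(5367/10) = 10/5367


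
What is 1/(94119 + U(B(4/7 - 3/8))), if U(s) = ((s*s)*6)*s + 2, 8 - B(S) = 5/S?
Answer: 1331/82807723 ≈ 1.6073e-5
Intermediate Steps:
B(S) = 8 - 5/S
U(s) = 2 + 6*s³ (U(s) = (s²*6)*s + 2 = (6*s²)*s + 2 = 6*s³ + 2 = 2 + 6*s³)
1/(94119 + U(B(4/7 - 3/8))) = 1/(94119 + (2 + 6*(8 - 5/(4/7 - 3/8))³)) = 1/(94119 + (2 + 6*(8 - 5/11/56)³)) = 1/(94119 + (2 + 6*(8 - 5*56/11)³)) = 1/(94119 + (2 + 6*(8 - 280/11)³)) = 1/(94119 + (2 + 6*(-192/11)³)) = 1/(94119 + (2 + 6*(-7077888/1331))) = 1/(94119 + (2 - 42467328/1331)) = 1/(94119 - 42464666/1331) = 1/(82807723/1331) = 1331/82807723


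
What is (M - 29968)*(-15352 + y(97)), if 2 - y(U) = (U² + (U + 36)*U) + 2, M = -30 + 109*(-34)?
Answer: 1269360048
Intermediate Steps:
M = -3736 (M = -30 - 3706 = -3736)
y(U) = -U² - U*(36 + U) (y(U) = 2 - ((U² + (U + 36)*U) + 2) = 2 - ((U² + (36 + U)*U) + 2) = 2 - ((U² + U*(36 + U)) + 2) = 2 - (2 + U² + U*(36 + U)) = 2 + (-2 - U² - U*(36 + U)) = -U² - U*(36 + U))
(M - 29968)*(-15352 + y(97)) = (-3736 - 29968)*(-15352 - 2*97*(18 + 97)) = -33704*(-15352 - 2*97*115) = -33704*(-15352 - 22310) = -33704*(-37662) = 1269360048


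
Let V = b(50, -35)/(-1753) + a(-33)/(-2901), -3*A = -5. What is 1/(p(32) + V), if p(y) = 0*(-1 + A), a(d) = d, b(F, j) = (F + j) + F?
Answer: -1695151/43572 ≈ -38.905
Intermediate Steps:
A = 5/3 (A = -⅓*(-5) = 5/3 ≈ 1.6667)
b(F, j) = j + 2*F
p(y) = 0 (p(y) = 0*(-1 + 5/3) = 0*(⅔) = 0)
V = -43572/1695151 (V = (-35 + 2*50)/(-1753) - 33/(-2901) = (-35 + 100)*(-1/1753) - 33*(-1/2901) = 65*(-1/1753) + 11/967 = -65/1753 + 11/967 = -43572/1695151 ≈ -0.025704)
1/(p(32) + V) = 1/(0 - 43572/1695151) = 1/(-43572/1695151) = -1695151/43572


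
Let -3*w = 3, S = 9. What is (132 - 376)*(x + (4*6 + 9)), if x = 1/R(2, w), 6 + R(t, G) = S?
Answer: -24400/3 ≈ -8133.3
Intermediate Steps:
w = -1 (w = -⅓*3 = -1)
R(t, G) = 3 (R(t, G) = -6 + 9 = 3)
x = ⅓ (x = 1/3 = ⅓ ≈ 0.33333)
(132 - 376)*(x + (4*6 + 9)) = (132 - 376)*(⅓ + (4*6 + 9)) = -244*(⅓ + (24 + 9)) = -244*(⅓ + 33) = -244*100/3 = -24400/3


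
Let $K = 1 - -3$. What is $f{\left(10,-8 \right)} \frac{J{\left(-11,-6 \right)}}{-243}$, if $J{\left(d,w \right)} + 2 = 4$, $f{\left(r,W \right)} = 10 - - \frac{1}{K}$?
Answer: $- \frac{41}{486} \approx -0.084362$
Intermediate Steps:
$K = 4$ ($K = 1 + 3 = 4$)
$f{\left(r,W \right)} = \frac{41}{4}$ ($f{\left(r,W \right)} = 10 - - \frac{1}{4} = 10 + \frac{1}{4} = \frac{41}{4}$)
$J{\left(d,w \right)} = 2$ ($J{\left(d,w \right)} = -2 + 4 = 2$)
$f{\left(10,-8 \right)} \frac{J{\left(-11,-6 \right)}}{-243} = \frac{41 \frac{2}{-243}}{4} = \frac{41 \cdot 2 \left(- \frac{1}{243}\right)}{4} = \frac{41}{4} \left(- \frac{2}{243}\right) = - \frac{41}{486}$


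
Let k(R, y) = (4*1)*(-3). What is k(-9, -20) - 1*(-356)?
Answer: 344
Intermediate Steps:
k(R, y) = -12 (k(R, y) = 4*(-3) = -12)
k(-9, -20) - 1*(-356) = -12 - 1*(-356) = -12 + 356 = 344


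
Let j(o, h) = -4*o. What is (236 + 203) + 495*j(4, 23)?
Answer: -7481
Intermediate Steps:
(236 + 203) + 495*j(4, 23) = (236 + 203) + 495*(-4*4) = 439 + 495*(-16) = 439 - 7920 = -7481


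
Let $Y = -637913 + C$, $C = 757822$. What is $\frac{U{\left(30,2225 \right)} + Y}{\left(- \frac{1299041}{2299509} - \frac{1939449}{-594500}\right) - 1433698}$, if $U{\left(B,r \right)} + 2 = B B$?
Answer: $- \frac{165150187947103500}{1959944777070092959} \approx -0.084263$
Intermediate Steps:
$U{\left(B,r \right)} = -2 + B^{2}$ ($U{\left(B,r \right)} = -2 + B B = -2 + B^{2}$)
$Y = 119909$ ($Y = -637913 + 757822 = 119909$)
$\frac{U{\left(30,2225 \right)} + Y}{\left(- \frac{1299041}{2299509} - \frac{1939449}{-594500}\right) - 1433698} = \frac{\left(-2 + 30^{2}\right) + 119909}{\left(- \frac{1299041}{2299509} - \frac{1939449}{-594500}\right) - 1433698} = \frac{\left(-2 + 900\right) + 119909}{\left(\left(-1299041\right) \frac{1}{2299509} - - \frac{1939449}{594500}\right) - 1433698} = \frac{898 + 119909}{\left(- \frac{1299041}{2299509} + \frac{1939449}{594500}\right) - 1433698} = \frac{120807}{\frac{3687500556041}{1367058100500} - 1433698} = \frac{120807}{- \frac{1959944777070092959}{1367058100500}} = 120807 \left(- \frac{1367058100500}{1959944777070092959}\right) = - \frac{165150187947103500}{1959944777070092959}$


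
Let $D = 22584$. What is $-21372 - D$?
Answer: $-43956$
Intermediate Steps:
$-21372 - D = -21372 - 22584 = -43956$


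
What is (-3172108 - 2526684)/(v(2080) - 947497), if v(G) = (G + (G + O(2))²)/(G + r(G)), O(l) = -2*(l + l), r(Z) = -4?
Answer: 2957673048/490677127 ≈ 6.0277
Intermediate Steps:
O(l) = -4*l
v(G) = (G + (-8 + G)²)/(-4 + G) (v(G) = (G + (G - 4*2)²)/(G - 4) = (G + (G - 8)²)/(-4 + G) = (G + (-8 + G)²)/(-4 + G))
(-3172108 - 2526684)/(v(2080) - 947497) = (-3172108 - 2526684)/((2080 + (-8 + 2080)²)/(-4 + 2080) - 947497) = -5698792/((2080 + 2072²)/2076 - 947497) = -5698792/((2080 + 4293184)/2076 - 947497) = -5698792/((1/2076)*4295264 - 947497) = -5698792/(1073816/519 - 947497) = -5698792/(-490677127/519) = -5698792*(-519/490677127) = 2957673048/490677127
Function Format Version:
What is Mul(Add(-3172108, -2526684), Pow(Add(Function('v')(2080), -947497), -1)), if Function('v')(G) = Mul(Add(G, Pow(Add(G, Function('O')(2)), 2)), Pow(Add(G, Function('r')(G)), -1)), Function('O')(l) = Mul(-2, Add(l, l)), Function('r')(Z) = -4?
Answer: Rational(2957673048, 490677127) ≈ 6.0277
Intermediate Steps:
Function('O')(l) = Mul(-4, l) (Function('O')(l) = Mul(-2, Mul(2, l)) = Mul(-4, l))
Function('v')(G) = Mul(Pow(Add(-4, G), -1), Add(G, Pow(Add(-8, G), 2))) (Function('v')(G) = Mul(Add(G, Pow(Add(G, Mul(-4, 2)), 2)), Pow(Add(G, -4), -1)) = Mul(Add(G, Pow(Add(G, -8), 2)), Pow(Add(-4, G), -1)) = Mul(Add(G, Pow(Add(-8, G), 2)), Pow(Add(-4, G), -1)) = Mul(Pow(Add(-4, G), -1), Add(G, Pow(Add(-8, G), 2))))
Mul(Add(-3172108, -2526684), Pow(Add(Function('v')(2080), -947497), -1)) = Mul(Add(-3172108, -2526684), Pow(Add(Mul(Pow(Add(-4, 2080), -1), Add(2080, Pow(Add(-8, 2080), 2))), -947497), -1)) = Mul(-5698792, Pow(Add(Mul(Pow(2076, -1), Add(2080, Pow(2072, 2))), -947497), -1)) = Mul(-5698792, Pow(Add(Mul(Rational(1, 2076), Add(2080, 4293184)), -947497), -1)) = Mul(-5698792, Pow(Add(Mul(Rational(1, 2076), 4295264), -947497), -1)) = Mul(-5698792, Pow(Add(Rational(1073816, 519), -947497), -1)) = Mul(-5698792, Pow(Rational(-490677127, 519), -1)) = Mul(-5698792, Rational(-519, 490677127)) = Rational(2957673048, 490677127)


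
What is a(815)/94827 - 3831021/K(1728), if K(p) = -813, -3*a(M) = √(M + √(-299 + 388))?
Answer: 1277007/271 - √(815 + √89)/284481 ≈ 4712.2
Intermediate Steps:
a(M) = -√(M + √89)/3 (a(M) = -√(M + √(-299 + 388))/3 = -√(M + √89)/3)
a(815)/94827 - 3831021/K(1728) = -√(815 + √89)/3/94827 - 3831021/(-813) = -√(815 + √89)/3*(1/94827) - 3831021*(-1/813) = -√(815 + √89)/284481 + 1277007/271 = 1277007/271 - √(815 + √89)/284481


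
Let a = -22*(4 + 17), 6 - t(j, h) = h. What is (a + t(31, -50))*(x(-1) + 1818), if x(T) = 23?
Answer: -747446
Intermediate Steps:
t(j, h) = 6 - h
a = -462 (a = -22*21 = -462)
(a + t(31, -50))*(x(-1) + 1818) = (-462 + (6 - 1*(-50)))*(23 + 1818) = (-462 + (6 + 50))*1841 = (-462 + 56)*1841 = -406*1841 = -747446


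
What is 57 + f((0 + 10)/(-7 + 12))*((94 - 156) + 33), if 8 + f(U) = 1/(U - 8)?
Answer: 1763/6 ≈ 293.83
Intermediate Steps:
f(U) = -8 + 1/(-8 + U) (f(U) = -8 + 1/(U - 8) = -8 + 1/(-8 + U))
57 + f((0 + 10)/(-7 + 12))*((94 - 156) + 33) = 57 + ((65 - 8*(0 + 10)/(-7 + 12))/(-8 + (0 + 10)/(-7 + 12)))*((94 - 156) + 33) = 57 + ((65 - 80/5)/(-8 + 10/5))*(-62 + 33) = 57 + ((65 - 80/5)/(-8 + 10*(1/5)))*(-29) = 57 + ((65 - 8*2)/(-8 + 2))*(-29) = 57 + ((65 - 16)/(-6))*(-29) = 57 - 1/6*49*(-29) = 57 - 49/6*(-29) = 57 + 1421/6 = 1763/6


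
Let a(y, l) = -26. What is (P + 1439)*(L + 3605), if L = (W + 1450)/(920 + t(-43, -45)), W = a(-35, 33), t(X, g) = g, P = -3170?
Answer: -5462688069/875 ≈ -6.2431e+6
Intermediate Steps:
W = -26
L = 1424/875 (L = (-26 + 1450)/(920 - 45) = 1424/875 ≈ 1.6274)
(P + 1439)*(L + 3605) = (-3170 + 1439)*(1424/875 + 3605) = -1731*3155799/875 = -5462688069/875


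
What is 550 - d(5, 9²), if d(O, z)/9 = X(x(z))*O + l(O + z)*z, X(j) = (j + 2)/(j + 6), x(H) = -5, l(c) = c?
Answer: -62009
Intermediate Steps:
X(j) = (2 + j)/(6 + j)
d(O, z) = -27*O + 9*z*(O + z) (d(O, z) = 9*(((2 - 5)/(6 - 5))*O + (O + z)*z) = 9*((-3/1)*O + z*(O + z)) = 9*((1*(-3))*O + z*(O + z)) = 9*(-3*O + z*(O + z)) = -27*O + 9*z*(O + z))
550 - d(5, 9²) = 550 - (-27*5 + 9*9²*(5 + 9²)) = 550 - (-135 + 9*81*(5 + 81)) = 550 - (-135 + 9*81*86) = 550 - (-135 + 62694) = 550 - 1*62559 = 550 - 62559 = -62009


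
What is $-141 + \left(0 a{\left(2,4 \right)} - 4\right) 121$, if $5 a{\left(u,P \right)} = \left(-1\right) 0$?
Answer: $-625$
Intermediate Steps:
$a{\left(u,P \right)} = 0$ ($a{\left(u,P \right)} = \frac{\left(-1\right) 0}{5} = \frac{1}{5} \cdot 0 = 0$)
$-141 + \left(0 a{\left(2,4 \right)} - 4\right) 121 = -141 + \left(0 \cdot 0 - 4\right) 121 = -141 + \left(0 - 4\right) 121 = -141 - 484 = -625$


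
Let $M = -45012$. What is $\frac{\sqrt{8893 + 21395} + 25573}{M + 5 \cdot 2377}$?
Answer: $- \frac{25573}{33127} - \frac{4 \sqrt{1893}}{33127} \approx -0.77722$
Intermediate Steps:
$\frac{\sqrt{8893 + 21395} + 25573}{M + 5 \cdot 2377} = \frac{\sqrt{8893 + 21395} + 25573}{-45012 + 5 \cdot 2377} = \frac{\sqrt{30288} + 25573}{-45012 + 11885} = \frac{4 \sqrt{1893} + 25573}{-33127} = \left(25573 + 4 \sqrt{1893}\right) \left(- \frac{1}{33127}\right) = - \frac{25573}{33127} - \frac{4 \sqrt{1893}}{33127}$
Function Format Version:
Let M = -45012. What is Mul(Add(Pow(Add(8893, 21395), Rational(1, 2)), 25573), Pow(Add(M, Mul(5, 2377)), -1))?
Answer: Add(Rational(-25573, 33127), Mul(Rational(-4, 33127), Pow(1893, Rational(1, 2)))) ≈ -0.77722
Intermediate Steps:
Mul(Add(Pow(Add(8893, 21395), Rational(1, 2)), 25573), Pow(Add(M, Mul(5, 2377)), -1)) = Mul(Add(Pow(Add(8893, 21395), Rational(1, 2)), 25573), Pow(Add(-45012, Mul(5, 2377)), -1)) = Mul(Add(Pow(30288, Rational(1, 2)), 25573), Pow(Add(-45012, 11885), -1)) = Mul(Add(Mul(4, Pow(1893, Rational(1, 2))), 25573), Pow(-33127, -1)) = Mul(Add(25573, Mul(4, Pow(1893, Rational(1, 2)))), Rational(-1, 33127)) = Add(Rational(-25573, 33127), Mul(Rational(-4, 33127), Pow(1893, Rational(1, 2))))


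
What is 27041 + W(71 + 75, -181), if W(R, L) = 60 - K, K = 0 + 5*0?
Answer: 27101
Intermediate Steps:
K = 0 (K = 0 + 0 = 0)
W(R, L) = 60 (W(R, L) = 60 - 1*0 = 60 + 0 = 60)
27041 + W(71 + 75, -181) = 27041 + 60 = 27101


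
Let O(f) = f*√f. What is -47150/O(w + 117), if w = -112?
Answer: -1886*√5 ≈ -4217.2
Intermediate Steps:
O(f) = f^(3/2)
-47150/O(w + 117) = -47150/(-112 + 117)^(3/2) = -47150*√5/25 = -1886*√5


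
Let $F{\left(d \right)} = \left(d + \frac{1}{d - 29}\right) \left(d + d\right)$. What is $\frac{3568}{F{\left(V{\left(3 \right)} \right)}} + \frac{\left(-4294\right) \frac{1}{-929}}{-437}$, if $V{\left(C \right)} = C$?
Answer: $\frac{991034722}{4935777} \approx 200.79$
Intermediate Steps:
$F{\left(d \right)} = 2 d \left(d + \frac{1}{-29 + d}\right)$ ($F{\left(d \right)} = \left(d + \frac{1}{-29 + d}\right) 2 d = 2 d \left(d + \frac{1}{-29 + d}\right)$)
$\frac{3568}{F{\left(V{\left(3 \right)} \right)}} + \frac{\left(-4294\right) \frac{1}{-929}}{-437} = \frac{3568}{2 \cdot 3 \frac{1}{-29 + 3} \left(1 + 3^{2} - 87\right)} + \frac{\left(-4294\right) \frac{1}{-929}}{-437} = \frac{3568}{2 \cdot 3 \frac{1}{-26} \left(1 + 9 - 87\right)} + \left(-4294\right) \left(- \frac{1}{929}\right) \left(- \frac{1}{437}\right) = \frac{3568}{2 \cdot 3 \left(- \frac{1}{26}\right) \left(-77\right)} + \frac{4294}{929} \left(- \frac{1}{437}\right) = \frac{3568}{\frac{231}{13}} - \frac{226}{21367} = 3568 \cdot \frac{13}{231} - \frac{226}{21367} = \frac{46384}{231} - \frac{226}{21367} = \frac{991034722}{4935777}$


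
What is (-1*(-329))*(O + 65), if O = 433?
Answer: 163842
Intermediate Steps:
(-1*(-329))*(O + 65) = (-1*(-329))*(433 + 65) = 329*498 = 163842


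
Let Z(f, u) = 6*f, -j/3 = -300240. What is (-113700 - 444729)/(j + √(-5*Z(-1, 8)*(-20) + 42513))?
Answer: -55887574320/90144052943 + 186143*√4657/90144052943 ≈ -0.61984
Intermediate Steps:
j = 900720 (j = -3*(-300240) = 900720)
(-113700 - 444729)/(j + √(-5*Z(-1, 8)*(-20) + 42513)) = (-113700 - 444729)/(900720 + √(-30*(-1)*(-20) + 42513)) = -558429/(900720 + √(-5*(-6)*(-20) + 42513)) = -558429/(900720 + √(30*(-20) + 42513)) = -558429/(900720 + √(-600 + 42513)) = -558429/(900720 + √41913) = -558429/(900720 + 3*√4657)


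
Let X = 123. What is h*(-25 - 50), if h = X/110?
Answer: -1845/22 ≈ -83.864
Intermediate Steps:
h = 123/110 ≈ 1.1182
h*(-25 - 50) = 123*(-25 - 50)/110 = (123/110)*(-75) = -1845/22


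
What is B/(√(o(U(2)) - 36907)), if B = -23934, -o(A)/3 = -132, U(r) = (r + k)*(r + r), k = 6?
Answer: 23934*I*√36511/36511 ≈ 125.26*I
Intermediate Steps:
U(r) = 2*r*(6 + r) (U(r) = (r + 6)*(r + r) = (6 + r)*(2*r) = 2*r*(6 + r))
o(A) = 396 (o(A) = -3*(-132) = 396)
B/(√(o(U(2)) - 36907)) = -23934/√(396 - 36907) = -23934*(-I*√36511/36511) = -(-23934)*I*√36511/36511 = 23934*I*√36511/36511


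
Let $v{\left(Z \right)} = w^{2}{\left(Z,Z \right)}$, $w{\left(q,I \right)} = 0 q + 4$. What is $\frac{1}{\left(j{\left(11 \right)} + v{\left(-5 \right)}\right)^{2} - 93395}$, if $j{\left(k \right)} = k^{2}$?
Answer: $- \frac{1}{74626} \approx -1.34 \cdot 10^{-5}$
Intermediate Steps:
$w{\left(q,I \right)} = 4$ ($w{\left(q,I \right)} = 0 + 4 = 4$)
$v{\left(Z \right)} = 16$ ($v{\left(Z \right)} = 4^{2} = 16$)
$\frac{1}{\left(j{\left(11 \right)} + v{\left(-5 \right)}\right)^{2} - 93395} = \frac{1}{\left(11^{2} + 16\right)^{2} - 93395} = \frac{1}{\left(121 + 16\right)^{2} - 93395} = \frac{1}{137^{2} - 93395} = \frac{1}{18769 - 93395} = \frac{1}{-74626} = - \frac{1}{74626}$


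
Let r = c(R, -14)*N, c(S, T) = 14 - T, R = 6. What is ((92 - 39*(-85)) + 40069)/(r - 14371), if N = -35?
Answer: -14492/5117 ≈ -2.8321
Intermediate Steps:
r = -980 (r = (14 - 1*(-14))*(-35) = (14 + 14)*(-35) = 28*(-35) = -980)
((92 - 39*(-85)) + 40069)/(r - 14371) = ((92 - 39*(-85)) + 40069)/(-980 - 14371) = ((92 + 3315) + 40069)/(-15351) = (3407 + 40069)*(-1/15351) = 43476*(-1/15351) = -14492/5117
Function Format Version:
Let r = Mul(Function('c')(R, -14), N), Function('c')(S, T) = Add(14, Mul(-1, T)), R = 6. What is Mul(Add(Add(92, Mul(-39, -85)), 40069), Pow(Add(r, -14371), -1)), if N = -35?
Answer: Rational(-14492, 5117) ≈ -2.8321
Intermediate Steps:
r = -980 (r = Mul(Add(14, Mul(-1, -14)), -35) = Mul(Add(14, 14), -35) = Mul(28, -35) = -980)
Mul(Add(Add(92, Mul(-39, -85)), 40069), Pow(Add(r, -14371), -1)) = Mul(Add(Add(92, Mul(-39, -85)), 40069), Pow(Add(-980, -14371), -1)) = Mul(Add(Add(92, 3315), 40069), Pow(-15351, -1)) = Mul(Add(3407, 40069), Rational(-1, 15351)) = Mul(43476, Rational(-1, 15351)) = Rational(-14492, 5117)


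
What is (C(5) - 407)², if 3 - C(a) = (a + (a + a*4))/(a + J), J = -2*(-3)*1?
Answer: 20016676/121 ≈ 1.6543e+5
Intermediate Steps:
J = 6 (J = 6*1 = 6)
C(a) = 3 - 6*a/(6 + a) (C(a) = 3 - (a + (a + a*4))/(a + 6) = 3 - (a + (a + 4*a))/(6 + a) = 3 - (a + 5*a)/(6 + a) = 3 - 6*a/(6 + a))
(C(5) - 407)² = (3*(6 - 1*5)/(6 + 5) - 407)² = (3*(6 - 5)/11 - 407)² = (3*(1/11)*1 - 407)² = (3/11 - 407)² = (-4474/11)² = 20016676/121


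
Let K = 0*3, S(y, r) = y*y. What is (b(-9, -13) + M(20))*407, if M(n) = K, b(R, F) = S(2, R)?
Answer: 1628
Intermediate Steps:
S(y, r) = y²
b(R, F) = 4 (b(R, F) = 2² = 4)
K = 0
M(n) = 0
(b(-9, -13) + M(20))*407 = (4 + 0)*407 = 4*407 = 1628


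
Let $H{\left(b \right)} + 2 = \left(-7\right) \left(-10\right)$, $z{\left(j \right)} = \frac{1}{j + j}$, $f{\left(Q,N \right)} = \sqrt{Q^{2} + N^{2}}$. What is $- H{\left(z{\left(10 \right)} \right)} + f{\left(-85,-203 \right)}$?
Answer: $-68 + \sqrt{48434} \approx 152.08$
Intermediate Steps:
$f{\left(Q,N \right)} = \sqrt{N^{2} + Q^{2}}$
$z{\left(j \right)} = \frac{1}{2 j}$
$H{\left(b \right)} = 68$ ($H{\left(b \right)} = -2 - -70 = -2 + 70 = 68$)
$- H{\left(z{\left(10 \right)} \right)} + f{\left(-85,-203 \right)} = \left(-1\right) 68 + \sqrt{\left(-203\right)^{2} + \left(-85\right)^{2}} = -68 + \sqrt{41209 + 7225} = -68 + \sqrt{48434}$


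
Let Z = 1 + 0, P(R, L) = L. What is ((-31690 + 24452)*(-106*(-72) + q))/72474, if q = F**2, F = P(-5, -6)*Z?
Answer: -196812/257 ≈ -765.81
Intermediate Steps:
Z = 1
F = -6 (F = -6*1 = -6)
q = 36 (q = (-6)**2 = 36)
((-31690 + 24452)*(-106*(-72) + q))/72474 = ((-31690 + 24452)*(-106*(-72) + 36))/72474 = -7238*(7632 + 36)*(1/72474) = -7238*7668*(1/72474) = -55500984*1/72474 = -196812/257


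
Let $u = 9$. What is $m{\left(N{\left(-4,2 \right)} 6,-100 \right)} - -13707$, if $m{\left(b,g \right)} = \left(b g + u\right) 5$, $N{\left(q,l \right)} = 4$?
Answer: $1752$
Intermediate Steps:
$m{\left(b,g \right)} = 45 + 5 b g$ ($m{\left(b,g \right)} = \left(b g + 9\right) 5 = \left(9 + b g\right) 5 = 45 + 5 b g$)
$m{\left(N{\left(-4,2 \right)} 6,-100 \right)} - -13707 = \left(45 + 5 \cdot 4 \cdot 6 \left(-100\right)\right) - -13707 = \left(45 + 5 \cdot 24 \left(-100\right)\right) + 13707 = \left(45 - 12000\right) + 13707 = -11955 + 13707 = 1752$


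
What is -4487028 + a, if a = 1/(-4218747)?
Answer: -18929635913917/4218747 ≈ -4.4870e+6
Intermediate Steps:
a = -1/4218747 ≈ -2.3704e-7
-4487028 + a = -4487028 - 1/4218747 = -18929635913917/4218747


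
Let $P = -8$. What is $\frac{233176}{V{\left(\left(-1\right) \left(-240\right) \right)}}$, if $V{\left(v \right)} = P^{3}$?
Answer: $- \frac{29147}{64} \approx -455.42$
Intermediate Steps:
$V{\left(v \right)} = -512$ ($V{\left(v \right)} = \left(-8\right)^{3} = -512$)
$\frac{233176}{V{\left(\left(-1\right) \left(-240\right) \right)}} = \frac{233176}{-512} = 233176 \left(- \frac{1}{512}\right) = - \frac{29147}{64}$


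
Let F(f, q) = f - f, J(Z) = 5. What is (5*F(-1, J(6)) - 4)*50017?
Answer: -200068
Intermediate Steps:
F(f, q) = 0
(5*F(-1, J(6)) - 4)*50017 = (5*0 - 4)*50017 = (0 - 4)*50017 = -4*50017 = -200068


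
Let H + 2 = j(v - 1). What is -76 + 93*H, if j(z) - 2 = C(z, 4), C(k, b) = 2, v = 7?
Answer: 110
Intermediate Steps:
j(z) = 4 (j(z) = 2 + 2 = 4)
H = 2 (H = -2 + 4 = 2)
-76 + 93*H = -76 + 93*2 = -76 + 186 = 110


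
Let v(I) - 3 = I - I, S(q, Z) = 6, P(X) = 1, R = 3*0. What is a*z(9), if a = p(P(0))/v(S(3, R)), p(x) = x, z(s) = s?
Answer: 3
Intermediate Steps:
R = 0
v(I) = 3 (v(I) = 3 + (I - I) = 3 + 0 = 3)
a = ⅓ (a = 1/3 = 1*(⅓) = ⅓ ≈ 0.33333)
a*z(9) = (⅓)*9 = 3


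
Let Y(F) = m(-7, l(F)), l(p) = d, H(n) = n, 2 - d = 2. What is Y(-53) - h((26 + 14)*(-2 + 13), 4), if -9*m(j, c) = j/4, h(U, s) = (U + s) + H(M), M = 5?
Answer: -16157/36 ≈ -448.81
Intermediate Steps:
d = 0 (d = 2 - 1*2 = 2 - 2 = 0)
l(p) = 0
h(U, s) = 5 + U + s (h(U, s) = (U + s) + 5 = 5 + U + s)
m(j, c) = -j/36 (m(j, c) = -j/(9*4) = -j/36)
Y(F) = 7/36 (Y(F) = -1/36*(-7) = 7/36)
Y(-53) - h((26 + 14)*(-2 + 13), 4) = 7/36 - (5 + (26 + 14)*(-2 + 13) + 4) = 7/36 - (5 + 40*11 + 4) = 7/36 - (5 + 440 + 4) = 7/36 - 1*449 = 7/36 - 449 = -16157/36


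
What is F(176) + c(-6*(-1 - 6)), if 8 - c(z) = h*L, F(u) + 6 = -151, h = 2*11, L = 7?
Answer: -303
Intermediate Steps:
h = 22
F(u) = -157 (F(u) = -6 - 151 = -157)
c(z) = -146 (c(z) = 8 - 22*7 = 8 - 1*154 = 8 - 154 = -146)
F(176) + c(-6*(-1 - 6)) = -157 - 146 = -303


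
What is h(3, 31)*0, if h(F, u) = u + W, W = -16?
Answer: 0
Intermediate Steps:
h(F, u) = -16 + u (h(F, u) = u - 16 = -16 + u)
h(3, 31)*0 = (-16 + 31)*0 = 15*0 = 0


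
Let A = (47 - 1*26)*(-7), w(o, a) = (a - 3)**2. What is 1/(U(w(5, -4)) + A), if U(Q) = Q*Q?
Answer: 1/2254 ≈ 0.00044366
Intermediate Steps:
w(o, a) = (-3 + a)**2
U(Q) = Q**2
A = -147 (A = (47 - 26)*(-7) = 21*(-7) = -147)
1/(U(w(5, -4)) + A) = 1/(((-3 - 4)**2)**2 - 147) = 1/(((-7)**2)**2 - 147) = 1/(49**2 - 147) = 1/(2401 - 147) = 1/2254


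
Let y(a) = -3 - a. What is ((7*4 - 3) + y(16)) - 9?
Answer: -3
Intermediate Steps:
((7*4 - 3) + y(16)) - 9 = ((7*4 - 3) + (-3 - 1*16)) - 9 = ((28 - 3) + (-3 - 16)) - 9 = (25 - 19) - 9 = 6 - 9 = -3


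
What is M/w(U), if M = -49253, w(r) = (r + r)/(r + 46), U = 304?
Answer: -8619275/304 ≈ -28353.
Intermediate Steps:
w(r) = 2*r/(46 + r) (w(r) = (2*r)/(46 + r) = 2*r/(46 + r))
M/w(U) = -49253/(2*304/(46 + 304)) = -49253/(2*304/350) = -49253/(2*304*(1/350)) = -49253/304/175 = -49253*175/304 = -8619275/304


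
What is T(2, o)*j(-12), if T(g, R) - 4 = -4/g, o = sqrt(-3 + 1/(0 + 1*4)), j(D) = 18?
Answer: 36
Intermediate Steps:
o = I*sqrt(11)/2 (o = sqrt(-3 + 1/(0 + 4)) = sqrt(-3 + 1/4) = sqrt(-11/4) = I*sqrt(11)/2 ≈ 1.6583*I)
T(g, R) = 4 - 4/g
T(2, o)*j(-12) = (4 - 4/2)*18 = (4 - 4*1/2)*18 = (4 - 2)*18 = 2*18 = 36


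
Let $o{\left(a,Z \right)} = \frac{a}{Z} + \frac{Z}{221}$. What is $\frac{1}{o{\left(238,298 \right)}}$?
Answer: $\frac{32929}{70701} \approx 0.46575$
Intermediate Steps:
$o{\left(a,Z \right)} = \frac{Z}{221} + \frac{a}{Z}$ ($o{\left(a,Z \right)} = \frac{a}{Z} + Z \frac{1}{221} = \frac{a}{Z} + \frac{Z}{221} = \frac{Z}{221} + \frac{a}{Z}$)
$\frac{1}{o{\left(238,298 \right)}} = \frac{1}{\frac{1}{221} \cdot 298 + \frac{238}{298}} = \frac{1}{\frac{298}{221} + 238 \cdot \frac{1}{298}} = \frac{1}{\frac{298}{221} + \frac{119}{149}} = \frac{1}{\frac{70701}{32929}} = \frac{32929}{70701}$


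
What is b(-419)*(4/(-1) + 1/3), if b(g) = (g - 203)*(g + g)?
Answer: -5733596/3 ≈ -1.9112e+6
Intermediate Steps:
b(g) = 2*g*(-203 + g) (b(g) = (-203 + g)*(2*g) = 2*g*(-203 + g))
b(-419)*(4/(-1) + 1/3) = (2*(-419)*(-203 - 419))*(4/(-1) + 1/3) = (2*(-419)*(-622))*(4*(-1) + 1*(⅓)) = 521236*(-4 + ⅓) = 521236*(-11/3) = -5733596/3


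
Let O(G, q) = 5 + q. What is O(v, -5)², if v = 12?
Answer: 0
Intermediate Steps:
O(v, -5)² = (5 - 5)² = 0² = 0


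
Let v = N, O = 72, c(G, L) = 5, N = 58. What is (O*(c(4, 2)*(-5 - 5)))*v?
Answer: -208800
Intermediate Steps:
v = 58
(O*(c(4, 2)*(-5 - 5)))*v = (72*(5*(-5 - 5)))*58 = (72*(5*(-10)))*58 = (72*(-50))*58 = -3600*58 = -208800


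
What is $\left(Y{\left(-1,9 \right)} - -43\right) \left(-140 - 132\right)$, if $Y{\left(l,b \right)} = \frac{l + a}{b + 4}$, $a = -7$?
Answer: $- \frac{149872}{13} \approx -11529.0$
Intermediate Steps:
$Y{\left(l,b \right)} = \frac{-7 + l}{4 + b}$ ($Y{\left(l,b \right)} = \frac{l - 7}{b + 4} = \frac{-7 + l}{4 + b}$)
$\left(Y{\left(-1,9 \right)} - -43\right) \left(-140 - 132\right) = \left(\frac{-7 - 1}{4 + 9} - -43\right) \left(-140 - 132\right) = \left(\frac{1}{13} \left(-8\right) + 43\right) \left(-272\right) = \left(- \frac{8}{13} + 43\right) \left(-272\right) = \frac{551}{13} \left(-272\right) = - \frac{149872}{13}$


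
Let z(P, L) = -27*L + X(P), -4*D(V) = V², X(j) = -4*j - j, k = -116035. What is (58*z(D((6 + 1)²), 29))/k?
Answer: -257317/232070 ≈ -1.1088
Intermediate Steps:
X(j) = -5*j
D(V) = -V²/4
z(P, L) = -27*L - 5*P
(58*z(D((6 + 1)²), 29))/k = (58*(-27*29 - (-5)*((6 + 1)²)²/4))/(-116035) = (58*(-783 - (-5)*(7²)²/4))*(-1/116035) = (58*(-783 - (-5)*49²/4))*(-1/116035) = (58*(-783 - (-5)*2401/4))*(-1/116035) = (58*(-783 - 5*(-2401/4)))*(-1/116035) = (58*(-783 + 12005/4))*(-1/116035) = (58*(8873/4))*(-1/116035) = (257317/2)*(-1/116035) = -257317/232070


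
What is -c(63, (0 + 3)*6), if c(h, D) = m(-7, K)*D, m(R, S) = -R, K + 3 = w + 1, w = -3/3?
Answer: -126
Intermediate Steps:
w = -1 (w = -3*1/3 = -1)
K = -3 (K = -3 + (-1 + 1) = -3 + 0 = -3)
c(h, D) = 7*D (c(h, D) = (-1*(-7))*D = 7*D)
-c(63, (0 + 3)*6) = -7*(0 + 3)*6 = -7*3*6 = -7*18 = -1*126 = -126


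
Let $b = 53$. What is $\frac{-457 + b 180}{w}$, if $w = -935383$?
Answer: $- \frac{9083}{935383} \approx -0.0097105$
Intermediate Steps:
$\frac{-457 + b 180}{w} = \frac{-457 + 53 \cdot 180}{-935383} = \left(-457 + 9540\right) \left(- \frac{1}{935383}\right) = 9083 \left(- \frac{1}{935383}\right) = - \frac{9083}{935383}$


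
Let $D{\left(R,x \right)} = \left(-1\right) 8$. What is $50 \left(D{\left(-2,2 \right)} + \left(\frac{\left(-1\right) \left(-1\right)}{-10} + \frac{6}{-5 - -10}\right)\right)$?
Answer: $-345$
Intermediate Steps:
$D{\left(R,x \right)} = -8$
$50 \left(D{\left(-2,2 \right)} + \left(\frac{\left(-1\right) \left(-1\right)}{-10} + \frac{6}{-5 - -10}\right)\right) = 50 \left(-8 + \left(\frac{\left(-1\right) \left(-1\right)}{-10} + \frac{6}{-5 - -10}\right)\right) = 50 \left(-8 + \left(1 \left(- \frac{1}{10}\right) + \frac{6}{-5 + 10}\right)\right) = 50 \left(-8 - \left(\frac{1}{10} - \frac{6}{5}\right)\right) = 50 \left(-8 + \left(- \frac{1}{10} + 6 \cdot \frac{1}{5}\right)\right) = 50 \left(-8 + \left(- \frac{1}{10} + \frac{6}{5}\right)\right) = 50 \left(-8 + \frac{11}{10}\right) = 50 \left(- \frac{69}{10}\right) = -345$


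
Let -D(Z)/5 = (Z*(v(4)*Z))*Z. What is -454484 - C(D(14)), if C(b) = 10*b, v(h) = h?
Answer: 94316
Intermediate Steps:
D(Z) = -20*Z³ (D(Z) = -5*Z*(4*Z)*Z = -5*4*Z²*Z = -20*Z³)
-454484 - C(D(14)) = -454484 - 10*(-20*14³) = -454484 - 10*(-20*2744) = -454484 - 10*(-54880) = -454484 - 1*(-548800) = -454484 + 548800 = 94316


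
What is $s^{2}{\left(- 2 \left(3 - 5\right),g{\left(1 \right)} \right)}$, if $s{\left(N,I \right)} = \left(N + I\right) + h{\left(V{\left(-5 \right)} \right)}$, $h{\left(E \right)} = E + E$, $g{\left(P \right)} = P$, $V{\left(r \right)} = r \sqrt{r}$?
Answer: $-475 - 100 i \sqrt{5} \approx -475.0 - 223.61 i$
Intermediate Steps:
$V{\left(r \right)} = r^{\frac{3}{2}}$
$h{\left(E \right)} = 2 E$
$s{\left(N,I \right)} = I + N - 10 i \sqrt{5}$ ($s{\left(N,I \right)} = \left(N + I\right) + 2 \left(-5\right)^{\frac{3}{2}} = \left(I + N\right) + 2 \left(- 5 i \sqrt{5}\right) = \left(I + N\right) - 10 i \sqrt{5} = I + N - 10 i \sqrt{5}$)
$s^{2}{\left(- 2 \left(3 - 5\right),g{\left(1 \right)} \right)} = \left(1 - 2 \left(3 - 5\right) - 10 i \sqrt{5}\right)^{2} = \left(1 - -4 - 10 i \sqrt{5}\right)^{2} = \left(1 + 4 - 10 i \sqrt{5}\right)^{2} = \left(5 - 10 i \sqrt{5}\right)^{2}$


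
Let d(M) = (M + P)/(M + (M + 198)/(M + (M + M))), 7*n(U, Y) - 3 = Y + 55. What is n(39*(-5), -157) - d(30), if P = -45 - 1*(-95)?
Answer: -7089/427 ≈ -16.602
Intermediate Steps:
P = 50 (P = -45 + 95 = 50)
n(U, Y) = 58/7 + Y/7 (n(U, Y) = 3/7 + (Y + 55)/7 = 3/7 + (55 + Y)/7 = 3/7 + (55/7 + Y/7) = 58/7 + Y/7)
d(M) = (50 + M)/(M + (198 + M)/(3*M)) (d(M) = (M + 50)/(M + (M + 198)/(M + (M + M))) = (50 + M)/(M + (198 + M)/(M + 2*M)) = (50 + M)/(M + (198 + M)/((3*M))) = (50 + M)/(M + (198 + M)*(1/(3*M))) = (50 + M)/(M + (198 + M)/(3*M)))
n(39*(-5), -157) - d(30) = (58/7 + (1/7)*(-157)) - 3*30*(50 + 30)/(198 + 30 + 3*30**2) = (58/7 - 157/7) - 3*30*80/(198 + 30 + 3*900) = -99/7 - 3*30*80/(198 + 30 + 2700) = -99/7 - 3*30*80/2928 = -99/7 - 1*150/61 = -99/7 - 150/61 = -7089/427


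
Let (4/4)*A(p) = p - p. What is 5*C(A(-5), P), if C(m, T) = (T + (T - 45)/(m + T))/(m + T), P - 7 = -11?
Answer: -165/16 ≈ -10.313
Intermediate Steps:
P = -4 (P = 7 - 11 = -4)
A(p) = 0 (A(p) = p - p = 0)
C(m, T) = (T + (-45 + T)/(T + m))/(T + m)
5*C(A(-5), P) = 5*((-45 - 4 + (-4)**2 - 4*0)/(-4 + 0)**2) = 5*((-45 - 4 + 16 + 0)/(-4)**2) = 5*((1/16)*(-33)) = 5*(-33/16) = -165/16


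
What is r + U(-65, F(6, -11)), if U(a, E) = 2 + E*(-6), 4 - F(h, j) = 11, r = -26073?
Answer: -26029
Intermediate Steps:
F(h, j) = -7 (F(h, j) = 4 - 1*11 = 4 - 11 = -7)
U(a, E) = 2 - 6*E
r + U(-65, F(6, -11)) = -26073 + (2 - 6*(-7)) = -26073 + (2 + 42) = -26073 + 44 = -26029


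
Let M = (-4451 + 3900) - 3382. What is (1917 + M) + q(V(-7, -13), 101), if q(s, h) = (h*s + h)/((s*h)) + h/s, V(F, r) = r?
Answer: -26297/13 ≈ -2022.8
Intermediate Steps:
M = -3933 (M = -551 - 3382 = -3933)
q(s, h) = h/s + (h + h*s)/(h*s) (q(s, h) = (h + h*s)/((h*s)) + h/s = (h + h*s)*(1/(h*s)) + h/s = (h + h*s)/(h*s) + h/s = h/s + (h + h*s)/(h*s))
(1917 + M) + q(V(-7, -13), 101) = (1917 - 3933) + (1 + 101 - 13)/(-13) = -2016 - 1/13*89 = -2016 - 89/13 = -26297/13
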